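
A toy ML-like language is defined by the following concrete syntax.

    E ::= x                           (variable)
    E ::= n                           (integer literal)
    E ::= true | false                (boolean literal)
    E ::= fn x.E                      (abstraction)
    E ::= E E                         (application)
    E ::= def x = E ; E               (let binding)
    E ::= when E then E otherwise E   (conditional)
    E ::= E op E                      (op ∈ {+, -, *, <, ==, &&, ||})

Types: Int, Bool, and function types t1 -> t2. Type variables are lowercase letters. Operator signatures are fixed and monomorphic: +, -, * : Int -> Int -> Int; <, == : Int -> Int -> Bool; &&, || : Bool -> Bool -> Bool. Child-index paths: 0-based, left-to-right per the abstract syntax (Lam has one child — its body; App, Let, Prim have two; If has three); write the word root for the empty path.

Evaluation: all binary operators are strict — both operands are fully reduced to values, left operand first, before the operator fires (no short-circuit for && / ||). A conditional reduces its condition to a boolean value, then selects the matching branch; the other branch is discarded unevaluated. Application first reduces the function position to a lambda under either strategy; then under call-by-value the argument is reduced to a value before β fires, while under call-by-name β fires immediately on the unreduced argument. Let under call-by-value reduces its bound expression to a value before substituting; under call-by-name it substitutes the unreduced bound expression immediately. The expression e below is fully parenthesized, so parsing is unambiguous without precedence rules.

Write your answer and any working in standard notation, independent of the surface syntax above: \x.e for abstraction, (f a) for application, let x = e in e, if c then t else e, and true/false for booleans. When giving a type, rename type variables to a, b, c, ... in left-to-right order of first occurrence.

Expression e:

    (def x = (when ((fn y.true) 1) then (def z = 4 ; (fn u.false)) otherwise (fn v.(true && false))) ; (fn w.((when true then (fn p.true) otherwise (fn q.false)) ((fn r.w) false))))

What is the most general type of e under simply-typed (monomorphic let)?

Working:
\y._ : a -> Bool
  unify a -> Bool ~ Int -> b
  unify a ~ Int
  unify Bool ~ b
_ _ : Bool
  unify Bool ~ Bool
let z : Int
\u._ : c -> Bool
  unify Bool ~ Bool
  unify Bool ~ Bool
\v._ : d -> Bool
  unify c -> Bool ~ d -> Bool
  unify c ~ d
  unify Bool ~ Bool
let x : d -> Bool
  unify Bool ~ Bool
\p._ : f -> Bool
\q._ : g -> Bool
  unify f -> Bool ~ g -> Bool
  unify f ~ g
  unify Bool ~ Bool
w : e
\r._ : h -> e
  unify h -> e ~ Bool -> i
  unify h ~ Bool
  unify e ~ i
_ _ : i
  unify g -> Bool ~ i -> j
  unify g ~ i
  unify Bool ~ j
_ _ : Bool
\w._ : i -> Bool

Answer: a -> Bool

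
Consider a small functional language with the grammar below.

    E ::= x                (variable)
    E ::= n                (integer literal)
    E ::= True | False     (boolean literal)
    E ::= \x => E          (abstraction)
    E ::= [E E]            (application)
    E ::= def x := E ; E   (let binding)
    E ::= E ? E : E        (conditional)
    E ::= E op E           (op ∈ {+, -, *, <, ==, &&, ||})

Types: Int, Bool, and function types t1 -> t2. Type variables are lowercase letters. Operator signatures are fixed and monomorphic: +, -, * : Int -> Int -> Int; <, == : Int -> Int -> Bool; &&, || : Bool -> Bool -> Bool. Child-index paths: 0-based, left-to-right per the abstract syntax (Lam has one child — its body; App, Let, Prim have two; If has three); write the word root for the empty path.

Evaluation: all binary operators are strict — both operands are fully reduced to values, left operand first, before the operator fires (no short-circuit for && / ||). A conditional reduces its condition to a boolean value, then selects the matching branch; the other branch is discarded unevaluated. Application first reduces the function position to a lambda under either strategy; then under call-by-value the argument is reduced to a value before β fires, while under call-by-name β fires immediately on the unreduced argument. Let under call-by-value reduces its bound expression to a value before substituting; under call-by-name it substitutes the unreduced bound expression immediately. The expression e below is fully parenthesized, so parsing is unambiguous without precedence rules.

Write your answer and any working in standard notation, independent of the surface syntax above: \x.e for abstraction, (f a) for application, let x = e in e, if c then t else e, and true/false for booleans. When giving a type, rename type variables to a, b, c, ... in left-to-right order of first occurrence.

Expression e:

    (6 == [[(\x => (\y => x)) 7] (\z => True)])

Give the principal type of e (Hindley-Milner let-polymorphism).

Answer: Bool

Derivation:
  unify Int ~ Int
x : a
\y._ : b -> a
\x._ : a -> b -> a
  unify a -> b -> a ~ Int -> c
  unify a ~ Int
  unify b -> Int ~ c
_ _ : b -> Int
\z._ : d -> Bool
  unify b -> Int ~ (d -> Bool) -> e
  unify b ~ d -> Bool
  unify Int ~ e
_ _ : Int
  unify Int ~ Int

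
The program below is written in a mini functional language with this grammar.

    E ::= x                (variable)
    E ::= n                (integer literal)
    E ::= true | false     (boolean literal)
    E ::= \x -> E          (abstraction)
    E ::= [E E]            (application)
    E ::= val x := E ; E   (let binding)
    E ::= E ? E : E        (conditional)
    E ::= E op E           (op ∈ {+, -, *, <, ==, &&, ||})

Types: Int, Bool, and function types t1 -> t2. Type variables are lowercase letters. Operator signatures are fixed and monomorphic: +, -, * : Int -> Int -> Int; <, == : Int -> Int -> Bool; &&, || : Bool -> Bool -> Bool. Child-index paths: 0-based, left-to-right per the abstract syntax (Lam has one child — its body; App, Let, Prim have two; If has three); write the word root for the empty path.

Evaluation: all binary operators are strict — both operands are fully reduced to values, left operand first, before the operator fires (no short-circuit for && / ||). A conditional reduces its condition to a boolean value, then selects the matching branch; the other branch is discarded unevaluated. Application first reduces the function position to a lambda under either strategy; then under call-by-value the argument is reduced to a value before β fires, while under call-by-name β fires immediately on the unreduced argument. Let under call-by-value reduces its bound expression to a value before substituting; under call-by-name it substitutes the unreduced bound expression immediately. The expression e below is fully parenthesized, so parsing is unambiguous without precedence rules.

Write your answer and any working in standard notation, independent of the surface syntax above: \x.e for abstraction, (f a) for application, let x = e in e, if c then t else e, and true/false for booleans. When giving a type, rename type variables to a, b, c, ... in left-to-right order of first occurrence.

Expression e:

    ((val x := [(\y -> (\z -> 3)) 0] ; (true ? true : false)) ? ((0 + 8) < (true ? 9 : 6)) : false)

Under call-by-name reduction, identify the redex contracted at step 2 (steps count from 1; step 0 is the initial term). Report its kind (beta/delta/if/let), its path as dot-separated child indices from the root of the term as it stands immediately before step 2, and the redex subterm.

Derivation:
step 0: (if (let x = ((\y.(\z.3)) 0) in (if true then true else false)) then ((0 + 8) < (if true then 9 else 6)) else false)
step 1: [let@0] (if (if true then true else false) then ((0 + 8) < (if true then 9 else 6)) else false)
step 2: [if@0] (if true then ((0 + 8) < (if true then 9 else 6)) else false)

Answer: if at 0 : (if true then true else false)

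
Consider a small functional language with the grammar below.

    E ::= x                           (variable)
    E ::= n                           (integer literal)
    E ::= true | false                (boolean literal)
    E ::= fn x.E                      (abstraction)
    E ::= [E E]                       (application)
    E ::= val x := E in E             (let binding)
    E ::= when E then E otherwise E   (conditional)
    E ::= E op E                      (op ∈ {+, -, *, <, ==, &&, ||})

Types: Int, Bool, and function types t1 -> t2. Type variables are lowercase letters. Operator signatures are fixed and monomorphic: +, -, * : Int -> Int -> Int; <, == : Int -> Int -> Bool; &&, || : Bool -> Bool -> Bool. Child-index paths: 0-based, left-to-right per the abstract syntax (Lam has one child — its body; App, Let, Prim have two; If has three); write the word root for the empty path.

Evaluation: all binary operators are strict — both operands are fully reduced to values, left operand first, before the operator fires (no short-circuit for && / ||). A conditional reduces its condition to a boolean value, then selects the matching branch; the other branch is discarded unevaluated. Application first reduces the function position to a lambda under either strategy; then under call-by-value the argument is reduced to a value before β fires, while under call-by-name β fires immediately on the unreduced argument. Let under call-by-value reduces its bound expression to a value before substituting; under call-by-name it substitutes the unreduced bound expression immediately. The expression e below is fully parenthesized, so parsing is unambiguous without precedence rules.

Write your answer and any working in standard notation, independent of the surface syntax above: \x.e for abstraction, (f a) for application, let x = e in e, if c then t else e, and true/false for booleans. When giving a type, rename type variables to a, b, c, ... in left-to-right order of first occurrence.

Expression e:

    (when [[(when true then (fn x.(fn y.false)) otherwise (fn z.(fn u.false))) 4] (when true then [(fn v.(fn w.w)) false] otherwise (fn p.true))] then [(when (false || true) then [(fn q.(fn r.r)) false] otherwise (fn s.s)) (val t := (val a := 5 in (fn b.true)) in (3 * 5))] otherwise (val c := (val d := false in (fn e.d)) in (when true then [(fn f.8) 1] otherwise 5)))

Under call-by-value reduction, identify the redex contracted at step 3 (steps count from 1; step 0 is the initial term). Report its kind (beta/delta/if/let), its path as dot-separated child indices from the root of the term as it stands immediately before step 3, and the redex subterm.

Answer: if at 0.1 : (if true then ((\v.(\w.w)) false) else (\p.true))

Derivation:
step 0: (if (((if true then (\x.(\y.false)) else (\z.(\u.false))) 4) (if true then ((\v.(\w.w)) false) else (\p.true))) then ((if (false || true) then ((\q.(\r.r)) false) else (\s.s)) (let t = (let a = 5 in (\b.true)) in (3 * 5))) else (let c = (let d = false in (\e.d)) in (if true then ((\f.8) 1) else 5)))
step 1: [if@0.0.0] (if (((\x.(\y.false)) 4) (if true then ((\v.(\w.w)) false) else (\p.true))) then ((if (false || true) then ((\q.(\r.r)) false) else (\s.s)) (let t = (let a = 5 in (\b.true)) in (3 * 5))) else (let c = (let d = false in (\e.d)) in (if true then ((\f.8) 1) else 5)))
step 2: [beta@0.0] (if ((\y.false) (if true then ((\v.(\w.w)) false) else (\p.true))) then ((if (false || true) then ((\q.(\r.r)) false) else (\s.s)) (let t = (let a = 5 in (\b.true)) in (3 * 5))) else (let c = (let d = false in (\e.d)) in (if true then ((\f.8) 1) else 5)))
step 3: [if@0.1] (if ((\y.false) ((\v.(\w.w)) false)) then ((if (false || true) then ((\q.(\r.r)) false) else (\s.s)) (let t = (let a = 5 in (\b.true)) in (3 * 5))) else (let c = (let d = false in (\e.d)) in (if true then ((\f.8) 1) else 5)))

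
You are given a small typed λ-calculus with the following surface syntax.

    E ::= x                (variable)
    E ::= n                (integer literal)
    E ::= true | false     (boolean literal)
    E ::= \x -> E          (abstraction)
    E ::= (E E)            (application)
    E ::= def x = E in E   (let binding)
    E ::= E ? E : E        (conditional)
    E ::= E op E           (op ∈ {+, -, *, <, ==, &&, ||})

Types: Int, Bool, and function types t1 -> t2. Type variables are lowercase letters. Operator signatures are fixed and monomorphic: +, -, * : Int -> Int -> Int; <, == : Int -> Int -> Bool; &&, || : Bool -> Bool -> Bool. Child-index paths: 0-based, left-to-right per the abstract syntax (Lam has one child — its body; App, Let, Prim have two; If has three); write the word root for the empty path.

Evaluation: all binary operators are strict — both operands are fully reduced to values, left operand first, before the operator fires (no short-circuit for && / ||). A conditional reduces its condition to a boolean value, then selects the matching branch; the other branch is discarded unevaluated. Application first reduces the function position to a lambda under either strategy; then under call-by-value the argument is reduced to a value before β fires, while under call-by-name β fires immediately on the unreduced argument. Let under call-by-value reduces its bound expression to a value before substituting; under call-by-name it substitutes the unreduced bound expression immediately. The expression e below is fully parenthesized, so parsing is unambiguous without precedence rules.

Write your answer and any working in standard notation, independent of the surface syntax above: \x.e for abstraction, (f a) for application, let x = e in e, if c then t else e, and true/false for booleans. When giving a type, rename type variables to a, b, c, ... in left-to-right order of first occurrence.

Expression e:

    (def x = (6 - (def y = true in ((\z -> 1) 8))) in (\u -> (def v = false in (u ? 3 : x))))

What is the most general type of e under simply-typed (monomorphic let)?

Answer: Bool -> Int

Derivation:
  unify Int ~ Int
let y : Bool
\z._ : a -> Int
  unify a -> Int ~ Int -> b
  unify a ~ Int
  unify Int ~ b
_ _ : Int
  unify Int ~ Int
let x : Int
let v : Bool
u : c
  unify c ~ Bool
x : Int
  unify Int ~ Int
\u._ : Bool -> Int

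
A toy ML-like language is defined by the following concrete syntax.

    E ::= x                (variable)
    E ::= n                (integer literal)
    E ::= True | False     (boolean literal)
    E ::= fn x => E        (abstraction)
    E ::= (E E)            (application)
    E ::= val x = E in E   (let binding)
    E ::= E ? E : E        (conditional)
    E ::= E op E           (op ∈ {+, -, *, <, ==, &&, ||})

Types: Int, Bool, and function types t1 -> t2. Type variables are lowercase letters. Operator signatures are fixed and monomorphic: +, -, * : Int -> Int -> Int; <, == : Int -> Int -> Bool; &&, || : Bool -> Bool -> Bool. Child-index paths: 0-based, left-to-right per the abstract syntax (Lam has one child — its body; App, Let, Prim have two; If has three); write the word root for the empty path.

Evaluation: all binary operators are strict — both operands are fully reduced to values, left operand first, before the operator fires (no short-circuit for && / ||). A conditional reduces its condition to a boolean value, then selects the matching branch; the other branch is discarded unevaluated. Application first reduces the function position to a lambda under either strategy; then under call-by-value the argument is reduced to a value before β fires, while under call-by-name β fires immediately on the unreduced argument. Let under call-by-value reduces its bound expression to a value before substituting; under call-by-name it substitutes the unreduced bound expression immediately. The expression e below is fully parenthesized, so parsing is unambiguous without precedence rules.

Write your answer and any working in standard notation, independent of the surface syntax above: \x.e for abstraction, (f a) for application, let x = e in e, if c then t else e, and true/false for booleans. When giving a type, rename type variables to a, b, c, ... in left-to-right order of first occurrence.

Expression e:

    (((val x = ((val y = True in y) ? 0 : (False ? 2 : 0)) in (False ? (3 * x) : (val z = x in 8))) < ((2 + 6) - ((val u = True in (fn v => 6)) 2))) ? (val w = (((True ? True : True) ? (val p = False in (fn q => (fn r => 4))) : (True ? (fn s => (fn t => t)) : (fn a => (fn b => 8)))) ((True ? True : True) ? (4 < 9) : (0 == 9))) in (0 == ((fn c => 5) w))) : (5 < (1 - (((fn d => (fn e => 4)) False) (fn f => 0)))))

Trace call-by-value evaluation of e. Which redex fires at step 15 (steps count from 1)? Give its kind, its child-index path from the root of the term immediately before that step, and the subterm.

Answer: delta at root : (5 < -3)

Trace:
step 0: (if ((let x = (if (let y = true in y) then 0 else (if false then 2 else 0)) in (if false then (3 * x) else (let z = x in 8))) < ((2 + 6) - ((let u = true in (\v.6)) 2))) then (let w = ((if (if true then true else true) then (let p = false in (\q.(\r.4))) else (if true then (\s.(\t.t)) else (\a.(\b.8)))) (if (if true then true else true) then (4 < 9) else (0 == 9))) in (0 == ((\c.5) w))) else (5 < (1 - (((\d.(\e.4)) false) (\f.0)))))
step 1: [let@0.0.0.0] (if ((let x = (if true then 0 else (if false then 2 else 0)) in (if false then (3 * x) else (let z = x in 8))) < ((2 + 6) - ((let u = true in (\v.6)) 2))) then (let w = ((if (if true then true else true) then (let p = false in (\q.(\r.4))) else (if true then (\s.(\t.t)) else (\a.(\b.8)))) (if (if true then true else true) then (4 < 9) else (0 == 9))) in (0 == ((\c.5) w))) else (5 < (1 - (((\d.(\e.4)) false) (\f.0)))))
step 2: [if@0.0.0] (if ((let x = 0 in (if false then (3 * x) else (let z = x in 8))) < ((2 + 6) - ((let u = true in (\v.6)) 2))) then (let w = ((if (if true then true else true) then (let p = false in (\q.(\r.4))) else (if true then (\s.(\t.t)) else (\a.(\b.8)))) (if (if true then true else true) then (4 < 9) else (0 == 9))) in (0 == ((\c.5) w))) else (5 < (1 - (((\d.(\e.4)) false) (\f.0)))))
step 3: [let@0.0] (if ((if false then (3 * 0) else (let z = 0 in 8)) < ((2 + 6) - ((let u = true in (\v.6)) 2))) then (let w = ((if (if true then true else true) then (let p = false in (\q.(\r.4))) else (if true then (\s.(\t.t)) else (\a.(\b.8)))) (if (if true then true else true) then (4 < 9) else (0 == 9))) in (0 == ((\c.5) w))) else (5 < (1 - (((\d.(\e.4)) false) (\f.0)))))
step 4: [if@0.0] (if ((let z = 0 in 8) < ((2 + 6) - ((let u = true in (\v.6)) 2))) then (let w = ((if (if true then true else true) then (let p = false in (\q.(\r.4))) else (if true then (\s.(\t.t)) else (\a.(\b.8)))) (if (if true then true else true) then (4 < 9) else (0 == 9))) in (0 == ((\c.5) w))) else (5 < (1 - (((\d.(\e.4)) false) (\f.0)))))
step 5: [let@0.0] (if (8 < ((2 + 6) - ((let u = true in (\v.6)) 2))) then (let w = ((if (if true then true else true) then (let p = false in (\q.(\r.4))) else (if true then (\s.(\t.t)) else (\a.(\b.8)))) (if (if true then true else true) then (4 < 9) else (0 == 9))) in (0 == ((\c.5) w))) else (5 < (1 - (((\d.(\e.4)) false) (\f.0)))))
step 6: [delta@0.1.0] (if (8 < (8 - ((let u = true in (\v.6)) 2))) then (let w = ((if (if true then true else true) then (let p = false in (\q.(\r.4))) else (if true then (\s.(\t.t)) else (\a.(\b.8)))) (if (if true then true else true) then (4 < 9) else (0 == 9))) in (0 == ((\c.5) w))) else (5 < (1 - (((\d.(\e.4)) false) (\f.0)))))
step 7: [let@0.1.1.0] (if (8 < (8 - ((\v.6) 2))) then (let w = ((if (if true then true else true) then (let p = false in (\q.(\r.4))) else (if true then (\s.(\t.t)) else (\a.(\b.8)))) (if (if true then true else true) then (4 < 9) else (0 == 9))) in (0 == ((\c.5) w))) else (5 < (1 - (((\d.(\e.4)) false) (\f.0)))))
step 8: [beta@0.1.1] (if (8 < (8 - 6)) then (let w = ((if (if true then true else true) then (let p = false in (\q.(\r.4))) else (if true then (\s.(\t.t)) else (\a.(\b.8)))) (if (if true then true else true) then (4 < 9) else (0 == 9))) in (0 == ((\c.5) w))) else (5 < (1 - (((\d.(\e.4)) false) (\f.0)))))
step 9: [delta@0.1] (if (8 < 2) then (let w = ((if (if true then true else true) then (let p = false in (\q.(\r.4))) else (if true then (\s.(\t.t)) else (\a.(\b.8)))) (if (if true then true else true) then (4 < 9) else (0 == 9))) in (0 == ((\c.5) w))) else (5 < (1 - (((\d.(\e.4)) false) (\f.0)))))
step 10: [delta@0] (if false then (let w = ((if (if true then true else true) then (let p = false in (\q.(\r.4))) else (if true then (\s.(\t.t)) else (\a.(\b.8)))) (if (if true then true else true) then (4 < 9) else (0 == 9))) in (0 == ((\c.5) w))) else (5 < (1 - (((\d.(\e.4)) false) (\f.0)))))
step 11: [if@root] (5 < (1 - (((\d.(\e.4)) false) (\f.0))))
step 12: [beta@1.1.0] (5 < (1 - ((\e.4) (\f.0))))
step 13: [beta@1.1] (5 < (1 - 4))
step 14: [delta@1] (5 < -3)
step 15: [delta@root] false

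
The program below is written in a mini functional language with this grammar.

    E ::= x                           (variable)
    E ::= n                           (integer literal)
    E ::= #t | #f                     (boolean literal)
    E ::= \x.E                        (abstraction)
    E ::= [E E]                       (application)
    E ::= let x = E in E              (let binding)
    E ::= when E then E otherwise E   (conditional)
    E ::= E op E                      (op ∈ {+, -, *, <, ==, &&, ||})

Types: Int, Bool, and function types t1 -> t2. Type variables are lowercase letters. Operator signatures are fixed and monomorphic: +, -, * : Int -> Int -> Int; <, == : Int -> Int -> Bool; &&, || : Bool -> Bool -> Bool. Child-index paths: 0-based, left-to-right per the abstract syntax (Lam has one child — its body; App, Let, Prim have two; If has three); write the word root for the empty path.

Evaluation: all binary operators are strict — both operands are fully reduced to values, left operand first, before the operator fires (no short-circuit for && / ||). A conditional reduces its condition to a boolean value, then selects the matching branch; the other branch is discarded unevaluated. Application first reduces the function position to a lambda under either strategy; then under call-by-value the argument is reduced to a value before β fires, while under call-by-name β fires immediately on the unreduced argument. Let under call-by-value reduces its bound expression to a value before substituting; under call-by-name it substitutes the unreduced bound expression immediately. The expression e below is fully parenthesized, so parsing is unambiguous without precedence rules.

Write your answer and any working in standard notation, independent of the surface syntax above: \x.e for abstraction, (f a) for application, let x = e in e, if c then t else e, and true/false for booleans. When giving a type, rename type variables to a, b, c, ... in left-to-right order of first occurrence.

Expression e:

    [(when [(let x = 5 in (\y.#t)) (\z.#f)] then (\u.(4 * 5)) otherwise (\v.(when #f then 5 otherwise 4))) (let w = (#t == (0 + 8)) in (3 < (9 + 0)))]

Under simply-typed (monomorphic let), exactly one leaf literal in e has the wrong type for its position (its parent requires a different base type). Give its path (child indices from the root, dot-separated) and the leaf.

Answer: 1.0.0 : true

Trace:
let x : Int
\y._ : a -> Bool
\z._ : b -> Bool
  unify a -> Bool ~ (b -> Bool) -> c
  unify a ~ b -> Bool
  unify Bool ~ c
_ _ : Bool
  unify Bool ~ Bool
  unify Int ~ Int
  unify Int ~ Int
\u._ : d -> Int
  unify Bool ~ Bool
  unify Int ~ Int
\v._ : e -> Int
  unify d -> Int ~ e -> Int
  unify d ~ e
  unify Int ~ Int
  unify Bool ~ Int
  FAIL: mismatch Bool ~ Int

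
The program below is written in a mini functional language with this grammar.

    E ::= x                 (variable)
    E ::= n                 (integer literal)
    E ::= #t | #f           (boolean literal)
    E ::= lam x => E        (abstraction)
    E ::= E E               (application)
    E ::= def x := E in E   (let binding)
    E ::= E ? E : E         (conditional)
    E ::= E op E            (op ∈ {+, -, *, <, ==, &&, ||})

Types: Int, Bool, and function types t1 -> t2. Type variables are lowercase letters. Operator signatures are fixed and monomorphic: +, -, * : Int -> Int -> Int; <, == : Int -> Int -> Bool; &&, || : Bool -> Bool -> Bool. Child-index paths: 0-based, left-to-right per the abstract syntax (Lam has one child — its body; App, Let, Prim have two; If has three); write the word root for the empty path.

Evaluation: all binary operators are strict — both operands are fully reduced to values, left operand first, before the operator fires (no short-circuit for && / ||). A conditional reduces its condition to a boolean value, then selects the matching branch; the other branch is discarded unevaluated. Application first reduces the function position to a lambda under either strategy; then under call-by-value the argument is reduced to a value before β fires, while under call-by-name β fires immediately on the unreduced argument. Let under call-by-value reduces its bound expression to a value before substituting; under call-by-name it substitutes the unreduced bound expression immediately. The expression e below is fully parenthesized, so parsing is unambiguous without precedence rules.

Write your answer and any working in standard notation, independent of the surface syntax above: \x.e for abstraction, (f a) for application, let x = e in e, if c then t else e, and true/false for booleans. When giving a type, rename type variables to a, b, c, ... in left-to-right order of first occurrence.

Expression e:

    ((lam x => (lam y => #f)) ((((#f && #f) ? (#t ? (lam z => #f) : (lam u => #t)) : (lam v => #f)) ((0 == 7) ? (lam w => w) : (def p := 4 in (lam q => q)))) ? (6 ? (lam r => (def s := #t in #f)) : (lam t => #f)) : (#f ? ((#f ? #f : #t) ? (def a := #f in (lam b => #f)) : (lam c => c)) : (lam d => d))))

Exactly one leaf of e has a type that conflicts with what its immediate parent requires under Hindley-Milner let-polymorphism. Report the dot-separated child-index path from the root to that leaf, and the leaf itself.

Derivation:
\y._ : b -> Bool
\x._ : a -> b -> Bool
  unify Bool ~ Bool
  unify Bool ~ Bool
  unify Bool ~ Bool
  unify Bool ~ Bool
\z._ : c -> Bool
\u._ : d -> Bool
  unify c -> Bool ~ d -> Bool
  unify c ~ d
  unify Bool ~ Bool
\v._ : e -> Bool
  unify d -> Bool ~ e -> Bool
  unify d ~ e
  unify Bool ~ Bool
  unify Int ~ Int
  unify Int ~ Int
  unify Bool ~ Bool
w : f
\w._ : f -> f
let p : Int
q : g
\q._ : g -> g
  unify f -> f ~ g -> g
  unify f ~ g
  unify g ~ g
  unify e -> Bool ~ (g -> g) -> h
  unify e ~ g -> g
  unify Bool ~ h
_ _ : Bool
  unify Bool ~ Bool
  unify Int ~ Bool
  FAIL: mismatch Int ~ Bool

Answer: 1.1.0 : 6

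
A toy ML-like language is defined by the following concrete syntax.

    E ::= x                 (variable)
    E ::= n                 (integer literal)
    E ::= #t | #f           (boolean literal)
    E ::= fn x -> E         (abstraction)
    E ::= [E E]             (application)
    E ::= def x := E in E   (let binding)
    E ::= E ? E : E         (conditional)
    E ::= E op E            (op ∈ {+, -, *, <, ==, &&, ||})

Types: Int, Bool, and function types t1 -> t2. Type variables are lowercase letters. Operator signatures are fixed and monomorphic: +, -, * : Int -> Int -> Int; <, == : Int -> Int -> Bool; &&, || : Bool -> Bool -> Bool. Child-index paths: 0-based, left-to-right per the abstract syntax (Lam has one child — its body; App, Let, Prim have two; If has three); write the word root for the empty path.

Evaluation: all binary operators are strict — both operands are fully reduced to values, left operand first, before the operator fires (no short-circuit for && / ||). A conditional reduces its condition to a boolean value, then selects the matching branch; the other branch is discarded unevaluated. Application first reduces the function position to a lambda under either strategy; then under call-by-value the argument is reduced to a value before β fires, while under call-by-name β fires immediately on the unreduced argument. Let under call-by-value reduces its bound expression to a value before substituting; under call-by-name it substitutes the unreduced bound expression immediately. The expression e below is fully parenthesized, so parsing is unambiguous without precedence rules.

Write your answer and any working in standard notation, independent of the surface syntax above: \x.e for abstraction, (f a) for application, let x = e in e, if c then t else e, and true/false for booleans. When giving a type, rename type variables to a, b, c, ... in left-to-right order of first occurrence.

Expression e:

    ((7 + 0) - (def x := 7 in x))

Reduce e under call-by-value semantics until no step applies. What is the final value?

Working:
step 0: ((7 + 0) - (let x = 7 in x))
step 1: [delta@0] (7 - (let x = 7 in x))
step 2: [let@1] (7 - 7)
step 3: [delta@root] 0

Answer: 0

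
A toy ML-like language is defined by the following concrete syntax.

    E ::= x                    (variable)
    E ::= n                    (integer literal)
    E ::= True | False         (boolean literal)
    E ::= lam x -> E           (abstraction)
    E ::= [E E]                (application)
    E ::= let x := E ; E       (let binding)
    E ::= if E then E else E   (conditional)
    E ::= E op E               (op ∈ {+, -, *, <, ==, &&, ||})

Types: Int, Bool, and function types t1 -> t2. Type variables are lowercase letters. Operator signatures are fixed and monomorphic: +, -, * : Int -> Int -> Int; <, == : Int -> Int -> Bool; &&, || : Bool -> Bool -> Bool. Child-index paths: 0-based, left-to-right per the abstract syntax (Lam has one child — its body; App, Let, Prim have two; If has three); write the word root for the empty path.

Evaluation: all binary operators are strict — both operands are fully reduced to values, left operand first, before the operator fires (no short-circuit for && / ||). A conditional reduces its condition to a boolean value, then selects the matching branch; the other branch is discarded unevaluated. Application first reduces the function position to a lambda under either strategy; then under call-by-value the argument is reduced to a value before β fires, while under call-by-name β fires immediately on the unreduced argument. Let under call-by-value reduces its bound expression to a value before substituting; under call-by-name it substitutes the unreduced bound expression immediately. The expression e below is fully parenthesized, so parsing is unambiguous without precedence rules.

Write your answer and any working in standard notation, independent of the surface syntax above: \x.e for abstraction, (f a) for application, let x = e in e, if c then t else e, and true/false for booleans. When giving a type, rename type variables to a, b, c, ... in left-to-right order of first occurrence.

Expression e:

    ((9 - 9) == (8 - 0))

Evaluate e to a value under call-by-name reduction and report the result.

Working:
step 0: ((9 - 9) == (8 - 0))
step 1: [delta@0] (0 == (8 - 0))
step 2: [delta@1] (0 == 8)
step 3: [delta@root] false

Answer: false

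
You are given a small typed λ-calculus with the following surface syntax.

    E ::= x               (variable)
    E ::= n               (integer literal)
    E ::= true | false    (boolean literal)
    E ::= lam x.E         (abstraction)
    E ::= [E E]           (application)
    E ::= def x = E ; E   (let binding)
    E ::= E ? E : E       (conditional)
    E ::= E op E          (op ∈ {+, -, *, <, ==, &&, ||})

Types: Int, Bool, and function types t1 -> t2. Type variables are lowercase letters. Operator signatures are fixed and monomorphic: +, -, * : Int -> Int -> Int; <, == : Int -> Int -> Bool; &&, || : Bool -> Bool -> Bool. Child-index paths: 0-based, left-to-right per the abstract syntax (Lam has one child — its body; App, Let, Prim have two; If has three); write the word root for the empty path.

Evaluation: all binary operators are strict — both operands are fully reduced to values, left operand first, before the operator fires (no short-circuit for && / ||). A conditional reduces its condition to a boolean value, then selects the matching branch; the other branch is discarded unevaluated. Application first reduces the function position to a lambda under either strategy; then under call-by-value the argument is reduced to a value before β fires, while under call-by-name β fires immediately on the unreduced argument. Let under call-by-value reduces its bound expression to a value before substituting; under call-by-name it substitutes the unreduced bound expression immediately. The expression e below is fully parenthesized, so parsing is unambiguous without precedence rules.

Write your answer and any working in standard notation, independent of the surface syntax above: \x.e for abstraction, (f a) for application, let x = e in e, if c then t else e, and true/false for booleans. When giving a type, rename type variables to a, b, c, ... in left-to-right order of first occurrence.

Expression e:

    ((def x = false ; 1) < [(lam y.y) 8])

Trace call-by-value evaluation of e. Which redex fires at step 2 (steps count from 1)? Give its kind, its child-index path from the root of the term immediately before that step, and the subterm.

Answer: beta at 1 : ((\y.y) 8)

Derivation:
step 0: ((let x = false in 1) < ((\y.y) 8))
step 1: [let@0] (1 < ((\y.y) 8))
step 2: [beta@1] (1 < 8)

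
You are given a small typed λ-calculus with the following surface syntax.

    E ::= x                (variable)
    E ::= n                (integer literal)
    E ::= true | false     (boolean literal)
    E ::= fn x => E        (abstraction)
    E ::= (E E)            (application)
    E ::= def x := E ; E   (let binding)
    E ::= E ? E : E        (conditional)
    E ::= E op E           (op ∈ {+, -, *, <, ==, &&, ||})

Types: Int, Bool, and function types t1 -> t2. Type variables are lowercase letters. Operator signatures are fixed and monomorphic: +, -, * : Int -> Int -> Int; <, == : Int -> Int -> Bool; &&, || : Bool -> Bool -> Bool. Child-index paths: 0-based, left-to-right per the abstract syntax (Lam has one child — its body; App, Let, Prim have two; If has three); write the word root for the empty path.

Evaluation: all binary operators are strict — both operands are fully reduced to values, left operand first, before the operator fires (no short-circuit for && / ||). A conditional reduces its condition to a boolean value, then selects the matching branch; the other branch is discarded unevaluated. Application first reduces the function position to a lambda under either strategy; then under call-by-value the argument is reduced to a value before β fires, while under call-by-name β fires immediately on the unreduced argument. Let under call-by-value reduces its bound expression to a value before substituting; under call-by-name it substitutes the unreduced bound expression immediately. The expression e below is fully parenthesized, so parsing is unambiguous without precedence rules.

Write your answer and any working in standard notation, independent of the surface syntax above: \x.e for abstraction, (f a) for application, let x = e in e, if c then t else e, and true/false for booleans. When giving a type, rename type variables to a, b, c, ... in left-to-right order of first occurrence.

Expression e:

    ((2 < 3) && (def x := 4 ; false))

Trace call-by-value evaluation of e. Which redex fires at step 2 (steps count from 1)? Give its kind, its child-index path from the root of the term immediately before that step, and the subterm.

Trace:
step 0: ((2 < 3) && (let x = 4 in false))
step 1: [delta@0] (true && (let x = 4 in false))
step 2: [let@1] (true && false)

Answer: let at 1 : (let x = 4 in false)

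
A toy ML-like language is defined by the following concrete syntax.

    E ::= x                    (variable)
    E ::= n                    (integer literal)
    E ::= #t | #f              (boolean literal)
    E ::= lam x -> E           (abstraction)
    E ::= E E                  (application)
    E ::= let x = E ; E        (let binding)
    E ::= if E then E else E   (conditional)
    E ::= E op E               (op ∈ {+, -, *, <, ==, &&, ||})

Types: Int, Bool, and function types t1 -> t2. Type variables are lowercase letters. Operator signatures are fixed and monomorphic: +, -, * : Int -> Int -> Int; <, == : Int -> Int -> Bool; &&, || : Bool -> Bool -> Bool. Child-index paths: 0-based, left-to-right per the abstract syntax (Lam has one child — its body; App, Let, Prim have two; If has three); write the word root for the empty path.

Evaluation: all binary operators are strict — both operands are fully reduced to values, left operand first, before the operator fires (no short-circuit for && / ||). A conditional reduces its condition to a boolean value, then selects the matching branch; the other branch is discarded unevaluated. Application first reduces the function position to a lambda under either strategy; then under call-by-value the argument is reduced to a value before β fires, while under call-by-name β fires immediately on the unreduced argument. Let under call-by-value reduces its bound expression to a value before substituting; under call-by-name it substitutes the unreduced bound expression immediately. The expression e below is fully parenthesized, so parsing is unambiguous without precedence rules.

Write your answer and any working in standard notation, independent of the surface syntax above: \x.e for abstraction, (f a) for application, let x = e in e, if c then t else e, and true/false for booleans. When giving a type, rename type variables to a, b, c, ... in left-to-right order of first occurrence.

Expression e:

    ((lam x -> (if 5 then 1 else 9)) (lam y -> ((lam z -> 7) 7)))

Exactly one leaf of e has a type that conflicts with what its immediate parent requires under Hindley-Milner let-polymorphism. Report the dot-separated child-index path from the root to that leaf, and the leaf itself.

Derivation:
  unify Int ~ Bool
  FAIL: mismatch Int ~ Bool

Answer: 0.0.0 : 5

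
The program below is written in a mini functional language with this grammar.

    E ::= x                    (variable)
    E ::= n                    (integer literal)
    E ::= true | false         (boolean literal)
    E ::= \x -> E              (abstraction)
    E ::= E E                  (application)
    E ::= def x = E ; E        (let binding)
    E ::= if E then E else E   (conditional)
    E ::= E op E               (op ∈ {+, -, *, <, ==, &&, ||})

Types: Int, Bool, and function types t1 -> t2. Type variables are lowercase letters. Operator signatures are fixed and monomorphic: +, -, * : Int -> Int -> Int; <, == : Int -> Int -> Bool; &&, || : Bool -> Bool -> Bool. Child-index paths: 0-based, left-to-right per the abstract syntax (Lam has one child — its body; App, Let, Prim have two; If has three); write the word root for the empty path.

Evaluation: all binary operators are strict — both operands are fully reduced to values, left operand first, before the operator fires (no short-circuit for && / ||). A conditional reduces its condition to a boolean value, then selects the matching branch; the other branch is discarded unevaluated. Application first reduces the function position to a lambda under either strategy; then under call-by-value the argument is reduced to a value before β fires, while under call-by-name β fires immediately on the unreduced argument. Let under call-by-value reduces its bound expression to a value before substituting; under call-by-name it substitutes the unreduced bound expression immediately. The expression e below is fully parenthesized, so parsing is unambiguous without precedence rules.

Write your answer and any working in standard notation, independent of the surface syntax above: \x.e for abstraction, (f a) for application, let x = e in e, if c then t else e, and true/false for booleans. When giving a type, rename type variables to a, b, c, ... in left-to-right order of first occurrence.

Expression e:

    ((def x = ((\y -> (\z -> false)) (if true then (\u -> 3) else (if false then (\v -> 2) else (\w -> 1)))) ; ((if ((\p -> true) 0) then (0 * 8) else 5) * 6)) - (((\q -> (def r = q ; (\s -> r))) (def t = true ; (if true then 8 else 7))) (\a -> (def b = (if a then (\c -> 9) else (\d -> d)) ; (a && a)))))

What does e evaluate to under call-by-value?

Trace:
step 0: ((let x = ((\y.(\z.false)) (if true then (\u.3) else (if false then (\v.2) else (\w.1)))) in ((if ((\p.true) 0) then (0 * 8) else 5) * 6)) - (((\q.(let r = q in (\s.r))) (let t = true in (if true then 8 else 7))) (\a.(let b = (if a then (\c.9) else (\d.d)) in (a && a)))))
step 1: [if@0.0.1] ((let x = ((\y.(\z.false)) (\u.3)) in ((if ((\p.true) 0) then (0 * 8) else 5) * 6)) - (((\q.(let r = q in (\s.r))) (let t = true in (if true then 8 else 7))) (\a.(let b = (if a then (\c.9) else (\d.d)) in (a && a)))))
step 2: [beta@0.0] ((let x = (\z.false) in ((if ((\p.true) 0) then (0 * 8) else 5) * 6)) - (((\q.(let r = q in (\s.r))) (let t = true in (if true then 8 else 7))) (\a.(let b = (if a then (\c.9) else (\d.d)) in (a && a)))))
step 3: [let@0] (((if ((\p.true) 0) then (0 * 8) else 5) * 6) - (((\q.(let r = q in (\s.r))) (let t = true in (if true then 8 else 7))) (\a.(let b = (if a then (\c.9) else (\d.d)) in (a && a)))))
step 4: [beta@0.0.0] (((if true then (0 * 8) else 5) * 6) - (((\q.(let r = q in (\s.r))) (let t = true in (if true then 8 else 7))) (\a.(let b = (if a then (\c.9) else (\d.d)) in (a && a)))))
step 5: [if@0.0] (((0 * 8) * 6) - (((\q.(let r = q in (\s.r))) (let t = true in (if true then 8 else 7))) (\a.(let b = (if a then (\c.9) else (\d.d)) in (a && a)))))
step 6: [delta@0.0] ((0 * 6) - (((\q.(let r = q in (\s.r))) (let t = true in (if true then 8 else 7))) (\a.(let b = (if a then (\c.9) else (\d.d)) in (a && a)))))
step 7: [delta@0] (0 - (((\q.(let r = q in (\s.r))) (let t = true in (if true then 8 else 7))) (\a.(let b = (if a then (\c.9) else (\d.d)) in (a && a)))))
step 8: [let@1.0.1] (0 - (((\q.(let r = q in (\s.r))) (if true then 8 else 7)) (\a.(let b = (if a then (\c.9) else (\d.d)) in (a && a)))))
step 9: [if@1.0.1] (0 - (((\q.(let r = q in (\s.r))) 8) (\a.(let b = (if a then (\c.9) else (\d.d)) in (a && a)))))
step 10: [beta@1.0] (0 - ((let r = 8 in (\s.r)) (\a.(let b = (if a then (\c.9) else (\d.d)) in (a && a)))))
step 11: [let@1.0] (0 - ((\s.8) (\a.(let b = (if a then (\c.9) else (\d.d)) in (a && a)))))
step 12: [beta@1] (0 - 8)
step 13: [delta@root] -8

Answer: -8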